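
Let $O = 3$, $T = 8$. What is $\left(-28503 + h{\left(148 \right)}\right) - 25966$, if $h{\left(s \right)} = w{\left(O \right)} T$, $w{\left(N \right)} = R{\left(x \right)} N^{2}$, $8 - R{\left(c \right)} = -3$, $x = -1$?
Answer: $-53677$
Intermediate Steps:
$R{\left(c \right)} = 11$ ($R{\left(c \right)} = 8 - -3 = 8 + 3 = 11$)
$w{\left(N \right)} = 11 N^{2}$
$h{\left(s \right)} = 792$ ($h{\left(s \right)} = 11 \cdot 3^{2} \cdot 8 = 11 \cdot 9 \cdot 8 = 99 \cdot 8 = 792$)
$\left(-28503 + h{\left(148 \right)}\right) - 25966 = \left(-28503 + 792\right) - 25966 = -27711 - 25966 = -53677$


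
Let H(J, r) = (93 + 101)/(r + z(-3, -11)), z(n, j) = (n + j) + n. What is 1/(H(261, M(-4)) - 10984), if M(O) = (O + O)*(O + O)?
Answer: -47/516054 ≈ -9.1076e-5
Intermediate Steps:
z(n, j) = j + 2*n (z(n, j) = (j + n) + n = j + 2*n)
M(O) = 4*O² (M(O) = (2*O)*(2*O) = 4*O²)
H(J, r) = 194/(-17 + r) (H(J, r) = (93 + 101)/(r + (-11 + 2*(-3))) = 194/(r + (-11 - 6)) = 194/(r - 17) = 194/(-17 + r))
1/(H(261, M(-4)) - 10984) = 1/(194/(-17 + 4*(-4)²) - 10984) = 1/(194/(-17 + 4*16) - 10984) = 1/(194/(-17 + 64) - 10984) = 1/(194/47 - 10984) = 1/(-516054/47) = -47/516054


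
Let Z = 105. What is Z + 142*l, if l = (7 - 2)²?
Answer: 3655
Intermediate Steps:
l = 25 (l = 5² = 25)
Z + 142*l = 105 + 142*25 = 105 + 3550 = 3655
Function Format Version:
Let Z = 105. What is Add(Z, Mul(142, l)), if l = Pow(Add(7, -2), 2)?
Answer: 3655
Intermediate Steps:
l = 25 (l = Pow(5, 2) = 25)
Add(Z, Mul(142, l)) = Add(105, Mul(142, 25)) = Add(105, 3550) = 3655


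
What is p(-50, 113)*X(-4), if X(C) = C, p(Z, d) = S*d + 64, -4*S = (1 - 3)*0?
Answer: -256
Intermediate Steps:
S = 0 (S = -(1 - 3)*0/4 = -(-1)*0/2 = -¼*0 = 0)
p(Z, d) = 64 (p(Z, d) = 0*d + 64 = 0 + 64 = 64)
p(-50, 113)*X(-4) = 64*(-4) = -256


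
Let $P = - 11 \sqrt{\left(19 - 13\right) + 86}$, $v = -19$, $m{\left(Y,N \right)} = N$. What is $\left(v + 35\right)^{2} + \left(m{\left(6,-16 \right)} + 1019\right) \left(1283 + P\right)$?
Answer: $1287105 - 22066 \sqrt{23} \approx 1.1813 \cdot 10^{6}$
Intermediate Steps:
$P = - 22 \sqrt{23}$ ($P = - 11 \sqrt{\left(19 - 13\right) + 86} = - 11 \sqrt{6 + 86} = - 11 \sqrt{92} = - 11 \cdot 2 \sqrt{23} = - 22 \sqrt{23} \approx -105.51$)
$\left(v + 35\right)^{2} + \left(m{\left(6,-16 \right)} + 1019\right) \left(1283 + P\right) = \left(-19 + 35\right)^{2} + \left(-16 + 1019\right) \left(1283 - 22 \sqrt{23}\right) = 16^{2} + 1003 \left(1283 - 22 \sqrt{23}\right) = 256 + \left(1286849 - 22066 \sqrt{23}\right) = 1287105 - 22066 \sqrt{23}$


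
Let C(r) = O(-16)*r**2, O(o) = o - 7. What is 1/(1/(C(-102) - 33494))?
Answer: -272786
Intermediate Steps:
O(o) = -7 + o
C(r) = -23*r**2 (C(r) = (-7 - 16)*r**2 = -23*r**2)
1/(1/(C(-102) - 33494)) = 1/(1/(-23*(-102)**2 - 33494)) = 1/(1/(-23*10404 - 33494)) = 1/(1/(-239292 - 33494)) = 1/(1/(-272786)) = 1/(-1/272786) = -272786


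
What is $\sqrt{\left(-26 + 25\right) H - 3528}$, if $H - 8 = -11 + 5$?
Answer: $i \sqrt{3530} \approx 59.414 i$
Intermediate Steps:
$H = 2$ ($H = 8 + \left(-11 + 5\right) = 8 - 6 = 2$)
$\sqrt{\left(-26 + 25\right) H - 3528} = \sqrt{\left(-26 + 25\right) 2 - 3528} = \sqrt{\left(-1\right) 2 - 3528} = \sqrt{-2 - 3528} = \sqrt{-3530} = i \sqrt{3530}$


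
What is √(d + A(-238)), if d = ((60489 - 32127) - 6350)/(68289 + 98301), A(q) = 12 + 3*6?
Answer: 4*√1451794830/27765 ≈ 5.4893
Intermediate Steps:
A(q) = 30 (A(q) = 12 + 18 = 30)
d = 11006/83295 (d = (28362 - 6350)/166590 = 22012*(1/166590) = 11006/83295 ≈ 0.13213)
√(d + A(-238)) = √(11006/83295 + 30) = √(2509856/83295) = 4*√1451794830/27765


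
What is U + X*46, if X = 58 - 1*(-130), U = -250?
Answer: 8398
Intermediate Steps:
X = 188 (X = 58 + 130 = 188)
U + X*46 = -250 + 188*46 = -250 + 8648 = 8398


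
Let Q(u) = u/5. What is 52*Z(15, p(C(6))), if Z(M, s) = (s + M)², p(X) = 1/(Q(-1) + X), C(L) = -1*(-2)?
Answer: 1019200/81 ≈ 12583.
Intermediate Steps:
Q(u) = u/5 (Q(u) = u*(⅕) = u/5)
C(L) = 2
p(X) = 1/(-⅕ + X) (p(X) = 1/((⅕)*(-1) + X) = 1/(-⅕ + X))
Z(M, s) = (M + s)²
52*Z(15, p(C(6))) = 52*(15 + 5/(-1 + 5*2))² = 52*(15 + 5/(-1 + 10))² = 52*(15 + 5/9)² = 52*(140/9)² = 52*(19600/81) = 1019200/81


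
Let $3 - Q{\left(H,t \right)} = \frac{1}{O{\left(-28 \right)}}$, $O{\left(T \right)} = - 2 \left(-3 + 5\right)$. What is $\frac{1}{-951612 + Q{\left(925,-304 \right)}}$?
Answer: $- \frac{4}{3806435} \approx -1.0509 \cdot 10^{-6}$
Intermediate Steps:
$O{\left(T \right)} = -4$ ($O{\left(T \right)} = \left(-2\right) 2 = -4$)
$Q{\left(H,t \right)} = \frac{13}{4}$ ($Q{\left(H,t \right)} = 3 - \frac{1}{-4} = 3 - - \frac{1}{4} = 3 + \frac{1}{4} = \frac{13}{4}$)
$\frac{1}{-951612 + Q{\left(925,-304 \right)}} = \frac{1}{-951612 + \frac{13}{4}} = \frac{1}{- \frac{3806435}{4}} = - \frac{4}{3806435}$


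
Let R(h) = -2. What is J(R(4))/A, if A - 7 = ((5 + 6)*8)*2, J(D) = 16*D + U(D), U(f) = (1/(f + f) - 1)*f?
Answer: -59/366 ≈ -0.16120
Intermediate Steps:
U(f) = f*(-1 + 1/(2*f)) (U(f) = (1/(2*f) - 1)*f = (-1 + 1/(2*f))*f = f*(-1 + 1/(2*f)))
J(D) = ½ + 15*D (J(D) = 16*D + (½ - D) = ½ + 15*D)
A = 183 (A = 7 + ((5 + 6)*8)*2 = 7 + (11*8)*2 = 7 + 88*2 = 7 + 176 = 183)
J(R(4))/A = (½ + 15*(-2))/183 = (½ - 30)*(1/183) = -59/2*1/183 = -59/366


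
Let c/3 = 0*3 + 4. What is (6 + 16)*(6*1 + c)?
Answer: 396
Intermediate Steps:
c = 12 (c = 3*(0*3 + 4) = 3*(0 + 4) = 3*4 = 12)
(6 + 16)*(6*1 + c) = (6 + 16)*(6*1 + 12) = 22*(6 + 12) = 22*18 = 396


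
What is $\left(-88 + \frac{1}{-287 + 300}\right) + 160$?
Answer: $\frac{937}{13} \approx 72.077$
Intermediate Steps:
$\left(-88 + \frac{1}{-287 + 300}\right) + 160 = \left(-88 + \frac{1}{13}\right) + 160 = - \frac{1143}{13} + 160 = \frac{937}{13}$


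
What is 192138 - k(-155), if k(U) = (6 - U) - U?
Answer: 191822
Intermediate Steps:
k(U) = 6 - 2*U
192138 - k(-155) = 192138 - (6 - 2*(-155)) = 192138 - (6 + 310) = 192138 - 1*316 = 192138 - 316 = 191822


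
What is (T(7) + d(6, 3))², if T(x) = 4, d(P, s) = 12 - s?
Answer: 169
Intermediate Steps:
(T(7) + d(6, 3))² = (4 + (12 - 1*3))² = (4 + (12 - 3))² = (4 + 9)² = 13² = 169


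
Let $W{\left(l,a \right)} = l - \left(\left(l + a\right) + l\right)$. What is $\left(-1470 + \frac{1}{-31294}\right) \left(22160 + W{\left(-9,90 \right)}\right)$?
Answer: $- \frac{1015682154299}{31294} \approx -3.2456 \cdot 10^{7}$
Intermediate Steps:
$W{\left(l,a \right)} = - a - l$ ($W{\left(l,a \right)} = l - \left(\left(a + l\right) + l\right) = l - \left(a + 2 l\right) = - a - l$)
$\left(-1470 + \frac{1}{-31294}\right) \left(22160 + W{\left(-9,90 \right)}\right) = \left(-1470 + \frac{1}{-31294}\right) \left(22160 - 81\right) = \left(-1470 - \frac{1}{31294}\right) \left(22160 + \left(-90 + 9\right)\right) = - \frac{46002181 \left(22160 - 81\right)}{31294} = \left(- \frac{46002181}{31294}\right) 22079 = - \frac{1015682154299}{31294}$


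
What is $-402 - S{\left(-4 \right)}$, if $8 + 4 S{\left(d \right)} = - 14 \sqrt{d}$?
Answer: $-400 + 7 i \approx -400.0 + 7.0 i$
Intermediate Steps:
$S{\left(d \right)} = -2 - \frac{7 \sqrt{d}}{2}$ ($S{\left(d \right)} = -2 + \frac{\left(-14\right) \sqrt{d}}{4} = -2 - \frac{7 \sqrt{d}}{2}$)
$-402 - S{\left(-4 \right)} = -402 - \left(-2 - \frac{7 \sqrt{-4}}{2}\right) = -402 - \left(-2 - \frac{7 \cdot 2 i}{2}\right) = -402 - \left(-2 - 7 i\right) = -402 + \left(2 + 7 i\right) = -400 + 7 i$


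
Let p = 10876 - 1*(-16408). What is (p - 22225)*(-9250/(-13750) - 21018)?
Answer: -5847966227/55 ≈ -1.0633e+8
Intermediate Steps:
p = 27284 (p = 10876 + 16408 = 27284)
(p - 22225)*(-9250/(-13750) - 21018) = (27284 - 22225)*(-9250/(-13750) - 21018) = 5059*(-9250*(-1/13750) - 21018) = 5059*(37/55 - 21018) = 5059*(-1155953/55) = -5847966227/55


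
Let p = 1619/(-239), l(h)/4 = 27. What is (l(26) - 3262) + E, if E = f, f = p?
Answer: -755425/239 ≈ -3160.8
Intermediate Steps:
l(h) = 108 (l(h) = 4*27 = 108)
p = -1619/239 (p = 1619*(-1/239) = -1619/239 ≈ -6.7741)
f = -1619/239 ≈ -6.7741
E = -1619/239 ≈ -6.7741
(l(26) - 3262) + E = (108 - 3262) - 1619/239 = -3154 - 1619/239 = -755425/239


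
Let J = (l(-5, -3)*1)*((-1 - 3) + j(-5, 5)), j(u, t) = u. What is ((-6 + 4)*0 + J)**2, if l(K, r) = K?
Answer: 2025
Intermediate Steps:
J = 45 (J = (-5*1)*((-1 - 3) - 5) = -5*(-4 - 5) = -5*(-9) = 45)
((-6 + 4)*0 + J)**2 = ((-6 + 4)*0 + 45)**2 = (-2*0 + 45)**2 = (0 + 45)**2 = 45**2 = 2025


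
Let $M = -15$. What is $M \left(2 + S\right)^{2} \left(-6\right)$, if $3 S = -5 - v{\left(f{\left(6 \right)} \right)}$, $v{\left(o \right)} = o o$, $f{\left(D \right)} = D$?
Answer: $12250$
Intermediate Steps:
$v{\left(o \right)} = o^{2}$
$S = - \frac{41}{3}$ ($S = \frac{-5 - 6^{2}}{3} = \frac{-5 - 36}{3} = \frac{1}{3} \left(-41\right) = - \frac{41}{3} \approx -13.667$)
$M \left(2 + S\right)^{2} \left(-6\right) = - 15 \left(2 - \frac{41}{3}\right)^{2} \left(-6\right) = - 15 \left(- \frac{35}{3}\right)^{2} \left(-6\right) = \left(-15\right) \frac{1225}{9} \left(-6\right) = \left(- \frac{6125}{3}\right) \left(-6\right) = 12250$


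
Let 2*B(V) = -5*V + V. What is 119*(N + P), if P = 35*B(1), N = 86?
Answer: 1904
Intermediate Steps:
B(V) = -2*V (B(V) = (-5*V + V)/2 = (-4*V)/2 = -2*V)
P = -70 (P = 35*(-2*1) = 35*(-2) = -70)
119*(N + P) = 119*(86 - 70) = 119*16 = 1904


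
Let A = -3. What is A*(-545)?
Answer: 1635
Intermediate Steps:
A*(-545) = -3*(-545) = 1635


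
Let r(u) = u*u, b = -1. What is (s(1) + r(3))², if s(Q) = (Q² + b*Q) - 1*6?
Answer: 9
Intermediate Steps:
r(u) = u²
s(Q) = -6 + Q² - Q (s(Q) = (Q² - Q) - 1*6 = (Q² - Q) - 6 = -6 + Q² - Q)
(s(1) + r(3))² = ((-6 + 1² - 1*1) + 3²)² = ((-6 + 1 - 1) + 9)² = (-6 + 9)² = 3² = 9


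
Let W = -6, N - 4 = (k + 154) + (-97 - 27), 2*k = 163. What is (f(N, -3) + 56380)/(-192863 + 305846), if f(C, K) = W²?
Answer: 56416/112983 ≈ 0.49933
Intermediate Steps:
k = 163/2 (k = (½)*163 = 163/2 ≈ 81.500)
N = 231/2 (N = 4 + ((163/2 + 154) + (-97 - 27)) = 4 + (471/2 - 124) = 4 + 223/2 = 231/2 ≈ 115.50)
f(C, K) = 36 (f(C, K) = (-6)² = 36)
(f(N, -3) + 56380)/(-192863 + 305846) = (36 + 56380)/(-192863 + 305846) = 56416/112983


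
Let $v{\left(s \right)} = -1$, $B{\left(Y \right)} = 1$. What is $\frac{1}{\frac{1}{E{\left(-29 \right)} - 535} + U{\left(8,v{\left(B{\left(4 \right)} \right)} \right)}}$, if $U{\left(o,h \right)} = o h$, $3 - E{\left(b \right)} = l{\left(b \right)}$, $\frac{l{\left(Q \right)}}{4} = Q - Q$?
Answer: $- \frac{532}{4257} \approx -0.12497$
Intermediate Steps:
$l{\left(Q \right)} = 0$ ($l{\left(Q \right)} = 4 \left(Q - Q\right) = 4 \cdot 0 = 0$)
$E{\left(b \right)} = 3$ ($E{\left(b \right)} = 3 - 0 = 3 + 0 = 3$)
$U{\left(o,h \right)} = h o$
$\frac{1}{\frac{1}{E{\left(-29 \right)} - 535} + U{\left(8,v{\left(B{\left(4 \right)} \right)} \right)}} = \frac{1}{\frac{1}{3 - 535} - 8} = \frac{1}{\frac{1}{-532} - 8} = \frac{1}{- \frac{1}{532} - 8} = \frac{1}{- \frac{4257}{532}} = - \frac{532}{4257}$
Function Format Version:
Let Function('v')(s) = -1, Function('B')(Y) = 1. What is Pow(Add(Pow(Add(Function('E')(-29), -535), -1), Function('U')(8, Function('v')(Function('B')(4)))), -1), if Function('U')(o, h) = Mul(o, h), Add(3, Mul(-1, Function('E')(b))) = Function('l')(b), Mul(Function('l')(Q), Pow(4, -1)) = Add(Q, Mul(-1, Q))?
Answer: Rational(-532, 4257) ≈ -0.12497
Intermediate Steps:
Function('l')(Q) = 0 (Function('l')(Q) = Mul(4, Add(Q, Mul(-1, Q))) = Mul(4, 0) = 0)
Function('E')(b) = 3 (Function('E')(b) = Add(3, Mul(-1, 0)) = Add(3, 0) = 3)
Function('U')(o, h) = Mul(h, o)
Pow(Add(Pow(Add(Function('E')(-29), -535), -1), Function('U')(8, Function('v')(Function('B')(4)))), -1) = Pow(Add(Pow(Add(3, -535), -1), Mul(-1, 8)), -1) = Pow(Add(Pow(-532, -1), -8), -1) = Pow(Add(Rational(-1, 532), -8), -1) = Pow(Rational(-4257, 532), -1) = Rational(-532, 4257)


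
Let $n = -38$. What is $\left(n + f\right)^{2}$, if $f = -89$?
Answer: $16129$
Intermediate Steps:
$\left(n + f\right)^{2} = \left(-38 - 89\right)^{2} = \left(-127\right)^{2} = 16129$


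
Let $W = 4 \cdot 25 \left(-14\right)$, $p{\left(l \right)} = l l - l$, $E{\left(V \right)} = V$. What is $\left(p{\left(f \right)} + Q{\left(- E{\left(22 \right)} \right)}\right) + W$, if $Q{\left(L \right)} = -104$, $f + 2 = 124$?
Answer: $13258$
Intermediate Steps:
$f = 122$ ($f = -2 + 124 = 122$)
$p{\left(l \right)} = l^{2} - l$
$W = -1400$ ($W = 100 \left(-14\right) = -1400$)
$\left(p{\left(f \right)} + Q{\left(- E{\left(22 \right)} \right)}\right) + W = \left(122 \left(-1 + 122\right) - 104\right) - 1400 = \left(122 \cdot 121 - 104\right) - 1400 = \left(14762 - 104\right) - 1400 = 14658 - 1400 = 13258$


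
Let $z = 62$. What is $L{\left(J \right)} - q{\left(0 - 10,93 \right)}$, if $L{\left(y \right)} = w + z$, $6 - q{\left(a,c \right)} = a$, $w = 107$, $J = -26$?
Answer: $153$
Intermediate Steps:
$q{\left(a,c \right)} = 6 - a$
$L{\left(y \right)} = 169$ ($L{\left(y \right)} = 107 + 62 = 169$)
$L{\left(J \right)} - q{\left(0 - 10,93 \right)} = 169 - \left(6 - \left(0 - 10\right)\right) = 169 - \left(6 - -10\right) = 169 - \left(6 + 10\right) = 169 - 16 = 153$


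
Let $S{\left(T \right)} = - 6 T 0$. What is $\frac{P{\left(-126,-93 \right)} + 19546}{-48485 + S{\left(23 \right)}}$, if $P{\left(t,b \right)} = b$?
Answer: $- \frac{19453}{48485} \approx -0.40122$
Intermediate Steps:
$S{\left(T \right)} = 0$
$\frac{P{\left(-126,-93 \right)} + 19546}{-48485 + S{\left(23 \right)}} = \frac{-93 + 19546}{-48485 + 0} = \frac{19453}{-48485} = 19453 \left(- \frac{1}{48485}\right) = - \frac{19453}{48485}$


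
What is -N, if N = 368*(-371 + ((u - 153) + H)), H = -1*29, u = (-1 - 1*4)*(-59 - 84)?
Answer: -59616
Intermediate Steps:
u = 715 (u = (-1 - 4)*(-143) = -5*(-143) = 715)
H = -29
N = 59616 (N = 368*(-371 + ((715 - 153) - 29)) = 368*(-371 + (562 - 29)) = 368*(-371 + 533) = 368*162 = 59616)
-N = -1*59616 = -59616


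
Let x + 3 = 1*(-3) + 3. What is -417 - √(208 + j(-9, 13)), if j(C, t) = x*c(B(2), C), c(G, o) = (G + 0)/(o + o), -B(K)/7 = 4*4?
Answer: -417 - 2*√426/3 ≈ -430.76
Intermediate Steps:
B(K) = -112 (B(K) = -28*4 = -7*16 = -112)
c(G, o) = G/(2*o) (c(G, o) = G/((2*o)) = G*(1/(2*o)) = G/(2*o))
x = -3 (x = -3 + (1*(-3) + 3) = -3 + (-3 + 3) = -3 + 0 = -3)
j(C, t) = 168/C (j(C, t) = -3*(-112)/(2*C) = -(-168)/C = 168/C)
-417 - √(208 + j(-9, 13)) = -417 - √(208 + 168/(-9)) = -417 - √(208 + 168*(-⅑)) = -417 - √(208 - 56/3) = -417 - √(568/3) = -417 - 2*√426/3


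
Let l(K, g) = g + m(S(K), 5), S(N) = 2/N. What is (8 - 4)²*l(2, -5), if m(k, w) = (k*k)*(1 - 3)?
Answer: -112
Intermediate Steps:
m(k, w) = -2*k² (m(k, w) = k²*(-2) = -2*k²)
l(K, g) = g - 8/K² (l(K, g) = g - 2*4/K² = g - 8/K²)
(8 - 4)²*l(2, -5) = (8 - 4)²*(-5 - 8/2²) = 4²*(-5 - 8*¼) = 16*(-5 - 2) = 16*(-7) = -112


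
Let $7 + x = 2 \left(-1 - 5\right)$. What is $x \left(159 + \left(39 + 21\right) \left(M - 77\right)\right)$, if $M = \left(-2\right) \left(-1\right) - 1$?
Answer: $83619$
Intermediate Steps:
$x = -19$ ($x = -7 + 2 \left(-1 - 5\right) = -7 + 2 \left(-6\right) = -7 - 12 = -19$)
$M = 1$ ($M = 2 - 1 = 1$)
$x \left(159 + \left(39 + 21\right) \left(M - 77\right)\right) = - 19 \left(159 + \left(39 + 21\right) \left(1 - 77\right)\right) = - 19 \left(159 + 60 \left(-76\right)\right) = - 19 \left(159 - 4560\right) = \left(-19\right) \left(-4401\right) = 83619$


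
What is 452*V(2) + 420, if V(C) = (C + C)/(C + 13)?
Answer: 8108/15 ≈ 540.53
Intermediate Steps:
V(C) = 2*C/(13 + C) (V(C) = (2*C)/(13 + C) = 2*C/(13 + C))
452*V(2) + 420 = 452*(2*2/(13 + 2)) + 420 = 452*(2*2/15) + 420 = 452*(2*2*(1/15)) + 420 = 452*(4/15) + 420 = 1808/15 + 420 = 8108/15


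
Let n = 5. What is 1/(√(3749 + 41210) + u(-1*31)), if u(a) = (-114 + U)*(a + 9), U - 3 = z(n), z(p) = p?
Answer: 2332/5393265 - √44959/5393265 ≈ 0.00039308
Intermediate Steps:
U = 8 (U = 3 + 5 = 8)
u(a) = -954 - 106*a (u(a) = (-114 + 8)*(a + 9) = -106*(9 + a) = -954 - 106*a)
1/(√(3749 + 41210) + u(-1*31)) = 1/(√(3749 + 41210) + (-954 - (-106)*31)) = 1/(√44959 + (-954 - 106*(-31))) = 1/(√44959 + (-954 + 3286)) = 1/(√44959 + 2332) = 1/(2332 + √44959)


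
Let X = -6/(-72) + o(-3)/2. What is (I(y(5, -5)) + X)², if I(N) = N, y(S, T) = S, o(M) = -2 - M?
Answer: 4489/144 ≈ 31.174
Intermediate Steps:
X = 7/12 (X = -6/(-72) + (-2 - 1*(-3))/2 = -6*(-1/72) + (-2 + 3)*(½) = 1/12 + 1*(½) = 1/12 + ½ = 7/12 ≈ 0.58333)
(I(y(5, -5)) + X)² = (5 + 7/12)² = (67/12)² = 4489/144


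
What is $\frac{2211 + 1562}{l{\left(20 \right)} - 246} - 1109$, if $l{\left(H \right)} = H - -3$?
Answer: $- \frac{251080}{223} \approx -1125.9$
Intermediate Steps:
$l{\left(H \right)} = 3 + H$ ($l{\left(H \right)} = H + 3 = 3 + H$)
$\frac{2211 + 1562}{l{\left(20 \right)} - 246} - 1109 = \frac{2211 + 1562}{\left(3 + 20\right) - 246} - 1109 = \frac{3773}{23 - 246} - 1109 = \frac{3773}{-223} - 1109 = 3773 \left(- \frac{1}{223}\right) - 1109 = - \frac{3773}{223} - 1109 = - \frac{251080}{223}$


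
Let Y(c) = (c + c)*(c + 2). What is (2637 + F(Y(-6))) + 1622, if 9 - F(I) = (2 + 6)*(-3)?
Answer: 4292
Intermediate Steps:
Y(c) = 2*c*(2 + c) (Y(c) = (2*c)*(2 + c) = 2*c*(2 + c))
F(I) = 33 (F(I) = 9 - (2 + 6)*(-3) = 9 - 8*(-3) = 9 - 1*(-24) = 9 + 24 = 33)
(2637 + F(Y(-6))) + 1622 = (2637 + 33) + 1622 = 2670 + 1622 = 4292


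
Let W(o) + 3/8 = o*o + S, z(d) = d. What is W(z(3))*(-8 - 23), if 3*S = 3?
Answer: -2387/8 ≈ -298.38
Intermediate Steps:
S = 1 (S = (1/3)*3 = 1)
W(o) = 5/8 + o**2 (W(o) = -3/8 + (o*o + 1) = -3/8 + (o**2 + 1) = -3/8 + (1 + o**2) = 5/8 + o**2)
W(z(3))*(-8 - 23) = (5/8 + 3**2)*(-8 - 23) = (5/8 + 9)*(-31) = (77/8)*(-31) = -2387/8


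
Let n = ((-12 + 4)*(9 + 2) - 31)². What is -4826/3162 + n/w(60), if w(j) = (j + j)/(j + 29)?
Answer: 221365621/21080 ≈ 10501.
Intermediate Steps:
w(j) = 2*j/(29 + j) (w(j) = (2*j)/(29 + j) = 2*j/(29 + j))
n = 14161 (n = (-8*11 - 31)² = (-88 - 31)² = (-119)² = 14161)
-4826/3162 + n/w(60) = -4826/3162 + 14161/((2*60/(29 + 60))) = -4826*1/3162 + 14161/((2*60/89)) = -2413/1581 + 14161/((2*60*(1/89))) = -2413/1581 + 14161/(120/89) = -2413/1581 + 14161*(89/120) = -2413/1581 + 1260329/120 = 221365621/21080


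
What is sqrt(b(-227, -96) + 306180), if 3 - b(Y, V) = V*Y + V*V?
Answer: 15*sqrt(1223) ≈ 524.57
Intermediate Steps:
b(Y, V) = 3 - V**2 - V*Y (b(Y, V) = 3 - (V*Y + V*V) = 3 - (V*Y + V**2) = 3 - (V**2 + V*Y) = 3 + (-V**2 - V*Y) = 3 - V**2 - V*Y)
sqrt(b(-227, -96) + 306180) = sqrt((3 - 1*(-96)**2 - 1*(-96)*(-227)) + 306180) = sqrt((3 - 1*9216 - 21792) + 306180) = sqrt((3 - 9216 - 21792) + 306180) = sqrt(-31005 + 306180) = sqrt(275175) = 15*sqrt(1223)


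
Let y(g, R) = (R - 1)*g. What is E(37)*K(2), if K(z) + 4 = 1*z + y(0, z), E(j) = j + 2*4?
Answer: -90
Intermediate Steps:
E(j) = 8 + j (E(j) = j + 8 = 8 + j)
y(g, R) = g*(-1 + R) (y(g, R) = (-1 + R)*g = g*(-1 + R))
K(z) = -4 + z (K(z) = -4 + (1*z + 0*(-1 + z)) = -4 + (z + 0) = -4 + z)
E(37)*K(2) = (8 + 37)*(-4 + 2) = 45*(-2) = -90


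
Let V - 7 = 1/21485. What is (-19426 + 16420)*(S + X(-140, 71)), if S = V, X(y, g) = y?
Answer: 8589657024/21485 ≈ 3.9980e+5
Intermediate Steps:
V = 150396/21485 (V = 7 + 1/21485 = 150396/21485 ≈ 7.0000)
S = 150396/21485 ≈ 7.0000
(-19426 + 16420)*(S + X(-140, 71)) = (-19426 + 16420)*(150396/21485 - 140) = -3006*(-2857504/21485) = 8589657024/21485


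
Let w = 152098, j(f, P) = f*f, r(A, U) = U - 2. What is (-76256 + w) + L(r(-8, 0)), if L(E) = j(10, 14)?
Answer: 75942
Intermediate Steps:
r(A, U) = -2 + U
j(f, P) = f²
L(E) = 100 (L(E) = 10² = 100)
(-76256 + w) + L(r(-8, 0)) = (-76256 + 152098) + 100 = 75842 + 100 = 75942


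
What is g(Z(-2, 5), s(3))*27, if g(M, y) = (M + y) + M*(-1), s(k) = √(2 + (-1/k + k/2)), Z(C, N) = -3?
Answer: 9*√114/2 ≈ 48.047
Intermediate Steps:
s(k) = √(2 + k/2 - 1/k) (s(k) = √(2 + (-1/k + k*(½))) = √(2 + (-1/k + k/2)) = √(2 + (k/2 - 1/k)) = √(2 + k/2 - 1/k))
g(M, y) = y (g(M, y) = (M + y) - M = y)
g(Z(-2, 5), s(3))*27 = (√(8 - 4/3 + 2*3)/2)*27 = (√(8 - 4*⅓ + 6)/2)*27 = (√(8 - 4/3 + 6)/2)*27 = (√(38/3)/2)*27 = ((√114/3)/2)*27 = (√114/6)*27 = 9*√114/2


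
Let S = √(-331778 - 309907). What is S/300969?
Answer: I*√641685/300969 ≈ 0.0026616*I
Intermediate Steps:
S = I*√641685 (S = √(-641685) = I*√641685 ≈ 801.05*I)
S/300969 = (I*√641685)/300969 = (I*√641685)*(1/300969) = I*√641685/300969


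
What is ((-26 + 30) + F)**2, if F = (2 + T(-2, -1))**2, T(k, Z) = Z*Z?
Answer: 169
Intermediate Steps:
T(k, Z) = Z**2
F = 9 (F = (2 + (-1)**2)**2 = (2 + 1)**2 = 3**2 = 9)
((-26 + 30) + F)**2 = ((-26 + 30) + 9)**2 = (4 + 9)**2 = 13**2 = 169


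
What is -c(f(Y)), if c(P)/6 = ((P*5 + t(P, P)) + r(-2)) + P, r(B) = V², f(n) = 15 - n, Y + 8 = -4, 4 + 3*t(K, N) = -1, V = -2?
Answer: -986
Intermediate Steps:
t(K, N) = -5/3 (t(K, N) = -4/3 + (⅓)*(-1) = -4/3 - ⅓ = -5/3)
Y = -12 (Y = -8 - 4 = -12)
r(B) = 4 (r(B) = (-2)² = 4)
c(P) = 14 + 36*P (c(P) = 6*(((P*5 - 5/3) + 4) + P) = 6*(((5*P - 5/3) + 4) + P) = 6*(((-5/3 + 5*P) + 4) + P) = 6*((7/3 + 5*P) + P) = 6*(7/3 + 6*P) = 14 + 36*P)
-c(f(Y)) = -(14 + 36*(15 - 1*(-12))) = -(14 + 36*(15 + 12)) = -(14 + 36*27) = -(14 + 972) = -1*986 = -986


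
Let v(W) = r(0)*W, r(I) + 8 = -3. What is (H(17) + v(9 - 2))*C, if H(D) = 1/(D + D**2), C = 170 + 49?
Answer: -1719953/102 ≈ -16862.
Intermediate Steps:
C = 219
r(I) = -11 (r(I) = -8 - 3 = -11)
v(W) = -11*W
(H(17) + v(9 - 2))*C = (1/(17*(1 + 17)) - 11*(9 - 2))*219 = ((1/17)/18 - 11*7)*219 = ((1/17)*(1/18) - 77)*219 = (1/306 - 77)*219 = -23561/306*219 = -1719953/102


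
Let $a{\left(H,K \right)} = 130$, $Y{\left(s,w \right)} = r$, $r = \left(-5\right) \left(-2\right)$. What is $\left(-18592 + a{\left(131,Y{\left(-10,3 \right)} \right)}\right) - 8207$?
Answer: $-26669$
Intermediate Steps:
$r = 10$
$Y{\left(s,w \right)} = 10$
$\left(-18592 + a{\left(131,Y{\left(-10,3 \right)} \right)}\right) - 8207 = \left(-18592 + 130\right) - 8207 = -18462 - 8207 = -26669$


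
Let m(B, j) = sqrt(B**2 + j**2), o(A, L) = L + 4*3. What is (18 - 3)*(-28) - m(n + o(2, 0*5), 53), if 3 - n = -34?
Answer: -420 - sqrt(5210) ≈ -492.18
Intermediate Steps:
n = 37 (n = 3 - 1*(-34) = 3 + 34 = 37)
o(A, L) = 12 + L (o(A, L) = L + 12 = 12 + L)
(18 - 3)*(-28) - m(n + o(2, 0*5), 53) = (18 - 3)*(-28) - sqrt((37 + (12 + 0*5))**2 + 53**2) = 15*(-28) - sqrt((37 + (12 + 0))**2 + 2809) = -420 - sqrt((37 + 12)**2 + 2809) = -420 - sqrt(49**2 + 2809) = -420 - sqrt(2401 + 2809) = -420 - sqrt(5210)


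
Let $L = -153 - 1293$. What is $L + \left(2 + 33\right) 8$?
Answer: $-1166$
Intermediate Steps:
$L = -1446$ ($L = -153 - 1293 = -1446$)
$L + \left(2 + 33\right) 8 = -1446 + \left(2 + 33\right) 8 = -1446 + 35 \cdot 8 = -1446 + 280 = -1166$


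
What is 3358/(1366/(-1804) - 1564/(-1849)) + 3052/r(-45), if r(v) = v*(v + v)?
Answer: 1260129849554/33268725 ≈ 37877.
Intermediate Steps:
r(v) = 2*v² (r(v) = v*(2*v) = 2*v²)
3358/(1366/(-1804) - 1564/(-1849)) + 3052/r(-45) = 3358/(1366/(-1804) - 1564/(-1849)) + 3052/((2*(-45)²)) = 3358/(1366*(-1/1804) - 1564*(-1/1849)) + 3052/((2*2025)) = 3358/(-683/902 + 1564/1849) + 3052/4050 = 3358/(147861/1667798) + 3052*(1/4050) = 3358*(1667798/147861) + 1526/2025 = 5600465684/147861 + 1526/2025 = 1260129849554/33268725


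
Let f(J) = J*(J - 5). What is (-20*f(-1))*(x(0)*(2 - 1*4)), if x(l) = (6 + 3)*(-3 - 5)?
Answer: -17280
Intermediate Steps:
x(l) = -72 (x(l) = 9*(-8) = -72)
f(J) = J*(-5 + J)
(-20*f(-1))*(x(0)*(2 - 1*4)) = (-(-20)*(-5 - 1))*(-72*(2 - 1*4)) = (-(-20)*(-6))*(-72*(2 - 4)) = (-20*6)*(-72*(-2)) = -120*144 = -17280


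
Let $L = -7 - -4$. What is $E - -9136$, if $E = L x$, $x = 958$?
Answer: $6262$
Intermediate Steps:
$L = -3$ ($L = -7 + 4 = -3$)
$E = -2874$ ($E = \left(-3\right) 958 = -2874$)
$E - -9136 = -2874 - -9136 = -2874 + 9136 = 6262$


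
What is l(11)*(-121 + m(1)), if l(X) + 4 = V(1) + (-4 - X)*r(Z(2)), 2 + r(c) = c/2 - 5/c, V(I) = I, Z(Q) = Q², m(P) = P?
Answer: -1890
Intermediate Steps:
r(c) = -2 + c/2 - 5/c (r(c) = -2 + (c/2 - 5/c) = -2 + c/2 - 5/c)
l(X) = 2 + 5*X/4 (l(X) = -4 + (1 + (-4 - X)*(-2 + (½)*2² - 5/(2²))) = -4 + (1 + (-4 - X)*(-2 + (½)*4 - 5/4)) = -4 + (1 + (-4 - X)*(-2 + 2 - 5*¼)) = -4 + (1 + (-4 - X)*(-2 + 2 - 5/4)) = -4 + (1 + (-4 - X)*(-5/4)) = -4 + (1 + (5 + 5*X/4)) = -4 + (6 + 5*X/4) = 2 + 5*X/4)
l(11)*(-121 + m(1)) = (2 + (5/4)*11)*(-121 + 1) = (2 + 55/4)*(-120) = (63/4)*(-120) = -1890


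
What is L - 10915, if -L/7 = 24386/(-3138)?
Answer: -17040284/1569 ≈ -10861.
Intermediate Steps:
L = 85351/1569 (L = -170702/(-3138) = -170702*(-1)/3138 = -7*(-12193/1569) = 85351/1569 ≈ 54.398)
L - 10915 = 85351/1569 - 10915 = -17040284/1569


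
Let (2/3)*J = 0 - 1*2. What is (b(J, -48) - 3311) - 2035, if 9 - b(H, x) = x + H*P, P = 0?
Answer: -5289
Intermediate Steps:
J = -3 (J = 3*(0 - 1*2)/2 = 3*(0 - 2)/2 = (3/2)*(-2) = -3)
b(H, x) = 9 - x (b(H, x) = 9 - (x + H*0) = 9 - (x + 0) = 9 - x)
(b(J, -48) - 3311) - 2035 = ((9 - 1*(-48)) - 3311) - 2035 = ((9 + 48) - 3311) - 2035 = (57 - 3311) - 2035 = -3254 - 2035 = -5289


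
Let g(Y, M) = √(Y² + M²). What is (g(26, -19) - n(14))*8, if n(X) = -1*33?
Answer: 264 + 8*√1037 ≈ 521.62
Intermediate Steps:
n(X) = -33
g(Y, M) = √(M² + Y²)
(g(26, -19) - n(14))*8 = (√((-19)² + 26²) - 1*(-33))*8 = (√(361 + 676) + 33)*8 = (√1037 + 33)*8 = (33 + √1037)*8 = 264 + 8*√1037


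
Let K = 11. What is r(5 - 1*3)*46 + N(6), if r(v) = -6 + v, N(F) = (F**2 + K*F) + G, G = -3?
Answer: -85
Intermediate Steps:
N(F) = -3 + F**2 + 11*F (N(F) = (F**2 + 11*F) - 3 = -3 + F**2 + 11*F)
r(5 - 1*3)*46 + N(6) = (-6 + (5 - 1*3))*46 + (-3 + 6**2 + 11*6) = (-6 + (5 - 3))*46 + (-3 + 36 + 66) = (-6 + 2)*46 + 99 = -4*46 + 99 = -184 + 99 = -85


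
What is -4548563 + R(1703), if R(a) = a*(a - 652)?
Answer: -2758710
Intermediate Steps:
R(a) = a*(-652 + a)
-4548563 + R(1703) = -4548563 + 1703*(-652 + 1703) = -4548563 + 1703*1051 = -4548563 + 1789853 = -2758710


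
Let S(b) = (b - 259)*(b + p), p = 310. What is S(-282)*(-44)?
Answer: 666512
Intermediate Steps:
S(b) = (-259 + b)*(310 + b) (S(b) = (b - 259)*(b + 310) = (-259 + b)*(310 + b))
S(-282)*(-44) = (-80290 + (-282)² + 51*(-282))*(-44) = (-80290 + 79524 - 14382)*(-44) = -15148*(-44) = 666512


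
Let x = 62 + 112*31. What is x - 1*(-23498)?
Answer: 27032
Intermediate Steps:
x = 3534 (x = 62 + 3472 = 3534)
x - 1*(-23498) = 3534 - 1*(-23498) = 3534 + 23498 = 27032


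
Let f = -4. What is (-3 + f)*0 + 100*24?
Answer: 2400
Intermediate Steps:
(-3 + f)*0 + 100*24 = (-3 - 4)*0 + 100*24 = -7*0 + 2400 = 0 + 2400 = 2400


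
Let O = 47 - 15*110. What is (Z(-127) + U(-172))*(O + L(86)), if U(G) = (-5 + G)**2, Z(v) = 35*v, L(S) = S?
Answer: -40783028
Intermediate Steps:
O = -1603 (O = 47 - 1650 = -1603)
(Z(-127) + U(-172))*(O + L(86)) = (35*(-127) + (-5 - 172)**2)*(-1603 + 86) = (-4445 + (-177)**2)*(-1517) = (-4445 + 31329)*(-1517) = 26884*(-1517) = -40783028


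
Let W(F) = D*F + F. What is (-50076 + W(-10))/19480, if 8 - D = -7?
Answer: -12559/4870 ≈ -2.5788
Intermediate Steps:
D = 15 (D = 8 - 1*(-7) = 8 + 7 = 15)
W(F) = 16*F (W(F) = 15*F + F = 16*F)
(-50076 + W(-10))/19480 = (-50076 + 16*(-10))/19480 = (-50076 - 160)*(1/19480) = -50236*1/19480 = -12559/4870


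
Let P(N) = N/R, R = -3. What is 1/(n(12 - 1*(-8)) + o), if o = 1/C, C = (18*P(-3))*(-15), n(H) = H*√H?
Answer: 270/583199999 + 2916000*√5/583199999 ≈ 0.011181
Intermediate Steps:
P(N) = -N/3 (P(N) = N/(-3) = N*(-⅓) = -N/3)
n(H) = H^(3/2)
C = -270 (C = (18*(-⅓*(-3)))*(-15) = (18*1)*(-15) = 18*(-15) = -270)
o = -1/270 (o = 1/(-270) = -1/270 ≈ -0.0037037)
1/(n(12 - 1*(-8)) + o) = 1/((12 - 1*(-8))^(3/2) - 1/270) = 1/((12 + 8)^(3/2) - 1/270) = 1/(20^(3/2) - 1/270) = 1/(40*√5 - 1/270) = 1/(-1/270 + 40*√5)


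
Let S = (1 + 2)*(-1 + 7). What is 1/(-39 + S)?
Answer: -1/21 ≈ -0.047619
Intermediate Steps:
S = 18 (S = 3*6 = 18)
1/(-39 + S) = 1/(-39 + 18) = 1/(-21) = -1/21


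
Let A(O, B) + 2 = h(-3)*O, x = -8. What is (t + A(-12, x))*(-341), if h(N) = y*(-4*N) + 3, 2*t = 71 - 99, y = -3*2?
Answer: -276892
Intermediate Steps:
y = -6
t = -14 (t = (71 - 99)/2 = (½)*(-28) = -14)
h(N) = 3 + 24*N (h(N) = -(-24)*N + 3 = 24*N + 3 = 3 + 24*N)
A(O, B) = -2 - 69*O (A(O, B) = -2 + (3 + 24*(-3))*O = -2 + (3 - 72)*O = -2 - 69*O)
(t + A(-12, x))*(-341) = (-14 + (-2 - 69*(-12)))*(-341) = (-14 + (-2 + 828))*(-341) = (-14 + 826)*(-341) = 812*(-341) = -276892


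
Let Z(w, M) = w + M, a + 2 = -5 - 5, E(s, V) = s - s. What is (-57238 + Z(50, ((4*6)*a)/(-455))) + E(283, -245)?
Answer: -26020252/455 ≈ -57187.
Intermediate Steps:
E(s, V) = 0
a = -12 (a = -2 + (-5 - 5) = -2 - 10 = -12)
Z(w, M) = M + w
(-57238 + Z(50, ((4*6)*a)/(-455))) + E(283, -245) = (-57238 + (((4*6)*(-12))/(-455) + 50)) + 0 = (-57238 + ((24*(-12))*(-1/455) + 50)) + 0 = (-57238 + (-288*(-1/455) + 50)) + 0 = (-57238 + (288/455 + 50)) + 0 = (-57238 + 23038/455) + 0 = -26020252/455 + 0 = -26020252/455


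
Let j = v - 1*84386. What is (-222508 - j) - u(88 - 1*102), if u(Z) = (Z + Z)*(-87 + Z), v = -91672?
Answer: -49278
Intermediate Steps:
u(Z) = 2*Z*(-87 + Z) (u(Z) = (2*Z)*(-87 + Z) = 2*Z*(-87 + Z))
j = -176058 (j = -91672 - 1*84386 = -91672 - 84386 = -176058)
(-222508 - j) - u(88 - 1*102) = (-222508 - 1*(-176058)) - 2*(88 - 1*102)*(-87 + (88 - 1*102)) = (-222508 + 176058) - 2*(88 - 102)*(-87 + (88 - 102)) = -46450 - 2*(-14)*(-87 - 14) = -46450 - 2*(-14)*(-101) = -46450 - 1*2828 = -46450 - 2828 = -49278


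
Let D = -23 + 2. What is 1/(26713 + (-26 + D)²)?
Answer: 1/28922 ≈ 3.4576e-5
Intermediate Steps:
D = -21
1/(26713 + (-26 + D)²) = 1/(26713 + (-26 - 21)²) = 1/(26713 + (-47)²) = 1/(26713 + 2209) = 1/28922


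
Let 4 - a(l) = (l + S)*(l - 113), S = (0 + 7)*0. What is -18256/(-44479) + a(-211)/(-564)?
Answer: 762720206/6271539 ≈ 121.62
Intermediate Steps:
S = 0 (S = 7*0 = 0)
a(l) = 4 - l*(-113 + l) (a(l) = 4 - (l + 0)*(l - 113) = 4 - l*(-113 + l))
-18256/(-44479) + a(-211)/(-564) = -18256/(-44479) + (4 - 1*(-211)² + 113*(-211))/(-564) = -18256*(-1/44479) + (4 - 1*44521 - 23843)*(-1/564) = 18256/44479 + (4 - 44521 - 23843)*(-1/564) = 18256/44479 - 68360*(-1/564) = 18256/44479 + 17090/141 = 762720206/6271539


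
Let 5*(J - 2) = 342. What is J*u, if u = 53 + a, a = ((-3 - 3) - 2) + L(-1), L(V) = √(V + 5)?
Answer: 16544/5 ≈ 3308.8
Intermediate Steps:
L(V) = √(5 + V)
a = -6 (a = ((-3 - 3) - 2) + √(5 - 1) = (-6 - 2) + √4 = -8 + 2 = -6)
J = 352/5 (J = 2 + (⅕)*342 = 2 + 342/5 = 352/5 ≈ 70.400)
u = 47 (u = 53 - 6 = 47)
J*u = (352/5)*47 = 16544/5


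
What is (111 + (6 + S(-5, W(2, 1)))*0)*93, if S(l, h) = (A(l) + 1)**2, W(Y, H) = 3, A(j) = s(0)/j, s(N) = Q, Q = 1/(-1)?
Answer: 10323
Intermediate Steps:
Q = -1
s(N) = -1
A(j) = -1/j
S(l, h) = (1 - 1/l)**2 (S(l, h) = (-1/l + 1)**2 = (1 - 1/l)**2)
(111 + (6 + S(-5, W(2, 1)))*0)*93 = (111 + (6 + (-1 - 5)**2/(-5)**2)*0)*93 = (111 + (6 + (1/25)*(-6)**2)*0)*93 = (111 + (6 + (1/25)*36)*0)*93 = (111 + (6 + 36/25)*0)*93 = (111 + (186/25)*0)*93 = (111 + 0)*93 = 111*93 = 10323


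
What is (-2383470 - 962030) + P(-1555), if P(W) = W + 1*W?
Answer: -3348610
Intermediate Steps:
P(W) = 2*W (P(W) = W + W = 2*W)
(-2383470 - 962030) + P(-1555) = (-2383470 - 962030) + 2*(-1555) = -3345500 - 3110 = -3348610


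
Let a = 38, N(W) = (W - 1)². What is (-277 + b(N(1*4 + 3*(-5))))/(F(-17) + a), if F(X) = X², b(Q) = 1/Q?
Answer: -39887/47088 ≈ -0.84707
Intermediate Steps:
N(W) = (-1 + W)²
(-277 + b(N(1*4 + 3*(-5))))/(F(-17) + a) = (-277 + 1/((-1 + (1*4 + 3*(-5)))²))/((-17)² + 38) = (-277 + 1/((-1 + (4 - 15))²))/(289 + 38) = (-277 + 1/((-1 - 11)²))/327 = (-277 + 1/((-12)²))*(1/327) = (-277 + 1/144)*(1/327) = -39887/144*1/327 = -39887/47088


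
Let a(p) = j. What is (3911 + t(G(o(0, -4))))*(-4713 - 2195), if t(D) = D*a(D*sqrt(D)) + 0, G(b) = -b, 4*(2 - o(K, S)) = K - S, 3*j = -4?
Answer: -81079196/3 ≈ -2.7026e+7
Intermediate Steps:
j = -4/3 (j = (1/3)*(-4) = -4/3 ≈ -1.3333)
o(K, S) = 2 - K/4 + S/4 (o(K, S) = 2 - (K - S)/4 = 2 + (-K/4 + S/4) = 2 - K/4 + S/4)
a(p) = -4/3
t(D) = -4*D/3 (t(D) = D*(-4/3) + 0 = -4*D/3 + 0 = -4*D/3)
(3911 + t(G(o(0, -4))))*(-4713 - 2195) = (3911 - (-4)*(2 - 1/4*0 + (1/4)*(-4))/3)*(-4713 - 2195) = (3911 - (-4)*(2 + 0 - 1)/3)*(-6908) = (3911 - (-4)/3)*(-6908) = (3911 - 4/3*(-1))*(-6908) = (3911 + 4/3)*(-6908) = (11737/3)*(-6908) = -81079196/3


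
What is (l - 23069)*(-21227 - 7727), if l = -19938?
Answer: 1245224678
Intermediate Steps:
(l - 23069)*(-21227 - 7727) = (-19938 - 23069)*(-21227 - 7727) = -43007*(-28954) = 1245224678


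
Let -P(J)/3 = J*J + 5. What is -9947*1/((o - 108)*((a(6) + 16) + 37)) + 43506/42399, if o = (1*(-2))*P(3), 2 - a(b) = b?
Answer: 1072349/113064 ≈ 9.4844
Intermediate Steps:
a(b) = 2 - b
P(J) = -15 - 3*J² (P(J) = -3*(J*J + 5) = -3*(J² + 5) = -3*(5 + J²) = -15 - 3*J²)
o = 84 (o = (1*(-2))*(-15 - 3*3²) = -2*(-15 - 3*9) = -2*(-15 - 27) = -2*(-42) = 84)
-9947*1/((o - 108)*((a(6) + 16) + 37)) + 43506/42399 = -9947*1/((84 - 108)*(((2 - 1*6) + 16) + 37)) + 43506/42399 = -9947*(-1/(24*(((2 - 6) + 16) + 37))) + 43506*(1/42399) = -9947*(-1/(24*((-4 + 16) + 37))) + 4834/4711 = -9947*(-1/(24*(12 + 37))) + 4834/4711 = -9947/((-24*49)) + 4834/4711 = -9947/(-1176) + 4834/4711 = -9947*(-1/1176) + 4834/4711 = 203/24 + 4834/4711 = 1072349/113064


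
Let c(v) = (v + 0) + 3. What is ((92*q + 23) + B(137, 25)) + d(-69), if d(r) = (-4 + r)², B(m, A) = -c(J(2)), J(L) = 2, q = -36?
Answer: 2035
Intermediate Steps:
c(v) = 3 + v (c(v) = v + 3 = 3 + v)
B(m, A) = -5 (B(m, A) = -(3 + 2) = -1*5 = -5)
((92*q + 23) + B(137, 25)) + d(-69) = ((92*(-36) + 23) - 5) + (-4 - 69)² = ((-3312 + 23) - 5) + (-73)² = (-3289 - 5) + 5329 = -3294 + 5329 = 2035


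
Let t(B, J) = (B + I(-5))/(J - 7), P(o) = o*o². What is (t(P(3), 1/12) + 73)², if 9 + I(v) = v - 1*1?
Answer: 34987225/6889 ≈ 5078.7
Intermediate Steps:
P(o) = o³
I(v) = -10 + v (I(v) = -9 + (v - 1*1) = -9 + (v - 1) = -9 + (-1 + v) = -10 + v)
t(B, J) = (-15 + B)/(-7 + J) (t(B, J) = (B + (-10 - 5))/(J - 7) = (B - 15)/(-7 + J) = (-15 + B)/(-7 + J))
(t(P(3), 1/12) + 73)² = ((-15 + 3³)/(-7 + 1/12) + 73)² = ((-15 + 27)/(-7 + 1/12) + 73)² = (12/(-83/12) + 73)² = (-12/83*12 + 73)² = (-144/83 + 73)² = (5915/83)² = 34987225/6889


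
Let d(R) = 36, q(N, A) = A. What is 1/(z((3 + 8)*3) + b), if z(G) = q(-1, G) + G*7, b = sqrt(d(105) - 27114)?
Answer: 44/16129 - I*sqrt(27078)/96774 ≈ 0.002728 - 0.0017004*I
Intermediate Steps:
b = I*sqrt(27078) (b = sqrt(36 - 27114) = sqrt(-27078) = I*sqrt(27078) ≈ 164.55*I)
z(G) = 8*G (z(G) = G + G*7 = G + 7*G = 8*G)
1/(z((3 + 8)*3) + b) = 1/(8*((3 + 8)*3) + I*sqrt(27078)) = 1/(8*(11*3) + I*sqrt(27078)) = 1/(8*33 + I*sqrt(27078)) = 1/(264 + I*sqrt(27078))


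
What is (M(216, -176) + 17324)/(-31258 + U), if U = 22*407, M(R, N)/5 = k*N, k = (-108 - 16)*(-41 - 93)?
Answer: 3651189/5576 ≈ 654.80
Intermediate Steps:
k = 16616 (k = -124*(-134) = 16616)
M(R, N) = 83080*N (M(R, N) = 5*(16616*N) = 83080*N)
U = 8954
(M(216, -176) + 17324)/(-31258 + U) = (83080*(-176) + 17324)/(-31258 + 8954) = (-14622080 + 17324)/(-22304) = -14604756*(-1/22304) = 3651189/5576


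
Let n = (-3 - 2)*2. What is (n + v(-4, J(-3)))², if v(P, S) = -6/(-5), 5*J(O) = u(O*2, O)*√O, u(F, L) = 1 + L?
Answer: 1936/25 ≈ 77.440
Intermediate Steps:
J(O) = √O*(1 + O)/5 (J(O) = ((1 + O)*√O)/5 = (√O*(1 + O))/5 = √O*(1 + O)/5)
n = -10 (n = -5*2 = -10)
v(P, S) = 6/5 (v(P, S) = -6*(-⅕) = 6/5)
(n + v(-4, J(-3)))² = (-10 + 6/5)² = (-44/5)² = 1936/25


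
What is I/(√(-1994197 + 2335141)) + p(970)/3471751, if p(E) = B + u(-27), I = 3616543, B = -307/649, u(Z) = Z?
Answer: -17830/2253166399 + 3616543*√21309/85236 ≈ 6193.7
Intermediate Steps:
B = -307/649 (B = -307*1/649 = -307/649 ≈ -0.47304)
p(E) = -17830/649 (p(E) = -307/649 - 27 = -17830/649)
I/(√(-1994197 + 2335141)) + p(970)/3471751 = 3616543/(√(-1994197 + 2335141)) - 17830/649/3471751 = 3616543/(√340944) - 17830/649*1/3471751 = 3616543/((4*√21309)) - 17830/2253166399 = 3616543*(√21309/85236) - 17830/2253166399 = 3616543*√21309/85236 - 17830/2253166399 = -17830/2253166399 + 3616543*√21309/85236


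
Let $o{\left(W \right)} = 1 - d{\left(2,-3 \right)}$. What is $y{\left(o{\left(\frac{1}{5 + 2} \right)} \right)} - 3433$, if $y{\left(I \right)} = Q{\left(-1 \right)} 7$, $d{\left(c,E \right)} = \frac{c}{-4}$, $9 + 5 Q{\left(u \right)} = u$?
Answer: $-3447$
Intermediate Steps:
$Q{\left(u \right)} = - \frac{9}{5} + \frac{u}{5}$
$d{\left(c,E \right)} = - \frac{c}{4}$ ($d{\left(c,E \right)} = c \left(- \frac{1}{4}\right) = - \frac{c}{4}$)
$o{\left(W \right)} = \frac{3}{2}$ ($o{\left(W \right)} = 1 - \left(- \frac{1}{4}\right) 2 = 1 - - \frac{1}{2} = 1 + \frac{1}{2} = \frac{3}{2}$)
$y{\left(I \right)} = -14$ ($y{\left(I \right)} = \left(- \frac{9}{5} + \frac{1}{5} \left(-1\right)\right) 7 = \left(- \frac{9}{5} - \frac{1}{5}\right) 7 = \left(-2\right) 7 = -14$)
$y{\left(o{\left(\frac{1}{5 + 2} \right)} \right)} - 3433 = -14 - 3433 = -3447$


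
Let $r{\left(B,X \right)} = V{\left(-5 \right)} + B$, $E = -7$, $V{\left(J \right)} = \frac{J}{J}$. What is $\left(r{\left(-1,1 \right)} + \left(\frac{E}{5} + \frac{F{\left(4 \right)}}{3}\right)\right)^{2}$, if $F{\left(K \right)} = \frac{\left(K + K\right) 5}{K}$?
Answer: $\frac{841}{225} \approx 3.7378$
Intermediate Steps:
$V{\left(J \right)} = 1$
$F{\left(K \right)} = 10$ ($F{\left(K \right)} = \frac{2 K 5}{K} = \frac{10 K}{K} = 10$)
$r{\left(B,X \right)} = 1 + B$
$\left(r{\left(-1,1 \right)} + \left(\frac{E}{5} + \frac{F{\left(4 \right)}}{3}\right)\right)^{2} = \left(\left(1 - 1\right) + \left(- \frac{7}{5} + \frac{10}{3}\right)\right)^{2} = \left(0 + \left(\left(-7\right) \frac{1}{5} + 10 \cdot \frac{1}{3}\right)\right)^{2} = \left(0 + \left(- \frac{7}{5} + \frac{10}{3}\right)\right)^{2} = \left(0 + \frac{29}{15}\right)^{2} = \left(\frac{29}{15}\right)^{2} = \frac{841}{225}$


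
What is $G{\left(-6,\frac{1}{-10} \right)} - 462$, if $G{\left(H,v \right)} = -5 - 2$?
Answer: $-469$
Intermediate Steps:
$G{\left(H,v \right)} = -7$
$G{\left(-6,\frac{1}{-10} \right)} - 462 = -7 - 462 = -469$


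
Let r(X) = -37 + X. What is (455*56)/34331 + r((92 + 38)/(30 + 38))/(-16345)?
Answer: 14200957283/19078766630 ≈ 0.74433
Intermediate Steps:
(455*56)/34331 + r((92 + 38)/(30 + 38))/(-16345) = (455*56)/34331 + (-37 + (92 + 38)/(30 + 38))/(-16345) = 25480*(1/34331) + (-37 + 130/68)*(-1/16345) = 25480/34331 + (-37 + 130*(1/68))*(-1/16345) = 25480/34331 + (-37 + 65/34)*(-1/16345) = 25480/34331 - 1193/34*(-1/16345) = 25480/34331 + 1193/555730 = 14200957283/19078766630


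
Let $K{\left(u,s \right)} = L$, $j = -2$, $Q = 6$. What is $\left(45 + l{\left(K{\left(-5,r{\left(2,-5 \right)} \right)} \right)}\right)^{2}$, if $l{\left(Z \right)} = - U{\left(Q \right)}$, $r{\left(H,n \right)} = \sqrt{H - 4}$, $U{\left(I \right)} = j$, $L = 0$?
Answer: $2209$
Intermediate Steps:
$U{\left(I \right)} = -2$
$r{\left(H,n \right)} = \sqrt{-4 + H}$
$K{\left(u,s \right)} = 0$
$l{\left(Z \right)} = 2$ ($l{\left(Z \right)} = \left(-1\right) \left(-2\right) = 2$)
$\left(45 + l{\left(K{\left(-5,r{\left(2,-5 \right)} \right)} \right)}\right)^{2} = \left(45 + 2\right)^{2} = 47^{2} = 2209$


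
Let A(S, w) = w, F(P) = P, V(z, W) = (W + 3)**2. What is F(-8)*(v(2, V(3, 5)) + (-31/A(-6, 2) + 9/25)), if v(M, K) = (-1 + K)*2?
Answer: -22172/25 ≈ -886.88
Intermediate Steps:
V(z, W) = (3 + W)**2
v(M, K) = -2 + 2*K
F(-8)*(v(2, V(3, 5)) + (-31/A(-6, 2) + 9/25)) = -8*((-2 + 2*(3 + 5)**2) + (-31/2 + 9/25)) = -8*((-2 + 2*8**2) + (-31*1/2 + 9*(1/25))) = -8*((-2 + 2*64) + (-31/2 + 9/25)) = -8*((-2 + 128) - 757/50) = -8*(126 - 757/50) = -8*5543/50 = -22172/25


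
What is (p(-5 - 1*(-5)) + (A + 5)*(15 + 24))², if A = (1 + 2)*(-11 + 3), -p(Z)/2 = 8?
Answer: 573049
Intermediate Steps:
p(Z) = -16 (p(Z) = -2*8 = -16)
A = -24 (A = 3*(-8) = -24)
(p(-5 - 1*(-5)) + (A + 5)*(15 + 24))² = (-16 + (-24 + 5)*(15 + 24))² = (-16 - 19*39)² = (-16 - 741)² = (-757)² = 573049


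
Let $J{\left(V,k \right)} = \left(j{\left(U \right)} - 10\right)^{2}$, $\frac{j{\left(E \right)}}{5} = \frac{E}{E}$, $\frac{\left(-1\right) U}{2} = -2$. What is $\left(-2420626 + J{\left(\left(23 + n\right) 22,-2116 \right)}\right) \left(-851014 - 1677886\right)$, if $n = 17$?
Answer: $6121457868900$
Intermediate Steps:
$U = 4$ ($U = \left(-2\right) \left(-2\right) = 4$)
$j{\left(E \right)} = 5$ ($j{\left(E \right)} = 5 \frac{E}{E} = 5 \cdot 1 = 5$)
$J{\left(V,k \right)} = 25$ ($J{\left(V,k \right)} = \left(5 - 10\right)^{2} = \left(-5\right)^{2} = 25$)
$\left(-2420626 + J{\left(\left(23 + n\right) 22,-2116 \right)}\right) \left(-851014 - 1677886\right) = \left(-2420626 + 25\right) \left(-851014 - 1677886\right) = \left(-2420601\right) \left(-2528900\right) = 6121457868900$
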